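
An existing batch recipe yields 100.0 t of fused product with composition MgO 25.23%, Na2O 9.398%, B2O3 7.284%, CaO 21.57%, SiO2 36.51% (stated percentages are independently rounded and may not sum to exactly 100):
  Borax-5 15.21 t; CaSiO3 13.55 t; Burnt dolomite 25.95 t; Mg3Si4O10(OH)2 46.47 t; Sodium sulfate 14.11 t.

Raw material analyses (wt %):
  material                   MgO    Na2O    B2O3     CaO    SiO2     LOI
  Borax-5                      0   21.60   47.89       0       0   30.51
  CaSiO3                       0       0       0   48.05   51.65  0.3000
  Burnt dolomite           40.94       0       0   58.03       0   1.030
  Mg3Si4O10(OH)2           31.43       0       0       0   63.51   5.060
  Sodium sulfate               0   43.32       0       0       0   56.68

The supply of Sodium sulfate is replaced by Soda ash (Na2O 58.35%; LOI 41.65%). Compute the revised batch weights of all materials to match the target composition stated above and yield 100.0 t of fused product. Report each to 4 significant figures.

Revised batch per 100.0 t fused product:
  Borax-5: 15.21 t
  CaSiO3: 13.55 t
  Burnt dolomite: 25.95 t
  Mg3Si4O10(OH)2: 46.47 t
  Soda ash: 10.48 t
Total batch = 111.7 t; LOI loss = 11.66 t

The whole derivation maintains full float precision from start to finish — values along the way appear with 4-significant-figure rounding in the printout; each reported figure includes exactly one rounding. Derived quantities (ignition loss, the totals, the yield, the five compositions, net glass mass) are rebuilt in full precision starting from the weights per 100.0 t of glass, as set out in problem or answer.
The oxide mass targets at 100.0 t fused product:
  MgO: 25.23% × 100.0 = 25.23 t
  Na2O: 9.398% × 100.0 = 9.398 t
  B2O3: 7.284% × 100.0 = 7.284 t
  CaO: 21.57% × 100.0 = 21.57 t
  SiO2: 36.51% × 100.0 = 36.51 t
Sums-versus-targets review applying the batch weights above, per the basis as stated (sums match the target masses within answer rounding):
  MgO: 25.95·0.4094 + 46.47·0.3143 = 25.23 t (target 25.23 t)
  Na2O: 15.21·0.2160 + 10.48·0.5835 = 9.400 t (target 9.398 t)
  B2O3: 15.21·0.4789 = 7.284 t (target 7.284 t)
  CaO: 13.55·0.4805 + 25.95·0.5803 = 21.57 t (target 21.57 t)
  SiO2: 13.55·0.5165 + 46.47·0.6351 = 36.51 t (target 36.51 t)
Consistency of the glass mass: net batch after ignition = 100.0 t (summing oxide targets gives 99.99 t; stated basis 100.0 t — differing by rounding only).
Batch total: Σ batch = 111.7 t; Σ batch·LOI gives LOI loss = 11.66 t; yield, glass over the total, = 89.55%.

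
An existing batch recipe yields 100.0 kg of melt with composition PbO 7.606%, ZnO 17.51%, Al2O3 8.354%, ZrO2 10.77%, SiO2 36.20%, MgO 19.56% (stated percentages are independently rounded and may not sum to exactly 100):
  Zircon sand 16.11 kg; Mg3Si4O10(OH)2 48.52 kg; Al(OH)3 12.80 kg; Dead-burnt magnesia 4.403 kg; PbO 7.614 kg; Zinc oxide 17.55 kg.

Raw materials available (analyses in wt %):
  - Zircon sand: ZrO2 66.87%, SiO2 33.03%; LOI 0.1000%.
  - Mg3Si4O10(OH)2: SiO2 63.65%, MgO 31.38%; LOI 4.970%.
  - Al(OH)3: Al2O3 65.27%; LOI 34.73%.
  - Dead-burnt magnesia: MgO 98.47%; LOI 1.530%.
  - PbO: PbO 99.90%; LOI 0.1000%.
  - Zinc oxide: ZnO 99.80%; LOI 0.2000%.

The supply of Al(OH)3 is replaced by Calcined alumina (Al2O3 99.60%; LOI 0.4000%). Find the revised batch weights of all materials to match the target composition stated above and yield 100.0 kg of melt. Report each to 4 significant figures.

Mid-chain values are printed, with 4-significant-digit rounding, between the steps — all arithmetic holds full float precision all the way through. Exactly one rounding goes into each reported number. The derived quantities (totals, LOI, the yield, the six compositions, net glass mass) are carried starting from the weights for 100.0 kg of glass in full float precision exactly as printed in question or answer.
Oxide-by-oxide targets in 100.0 kg melt:
  PbO: 7.606% × 100.0 = 7.606 kg
  ZnO: 17.51% × 100.0 = 17.51 kg
  Al2O3: 8.354% × 100.0 = 8.354 kg
  ZrO2: 10.77% × 100.0 = 10.77 kg
  SiO2: 36.20% × 100.0 = 36.20 kg
  MgO: 19.56% × 100.0 = 19.56 kg
Balance tally, oxide-wise, from the weights as reported, versus the basis set out (each sum matches its target mass net of answer rounding effects):
  PbO: 7.614·0.9990 = 7.606 kg (target 7.606 kg)
  ZnO: 17.55·0.9980 = 17.51 kg (target 17.51 kg)
  Al2O3: 8.388·0.9960 = 8.354 kg (target 8.354 kg)
  ZrO2: 16.11·0.6687 = 10.77 kg (target 10.77 kg)
  SiO2: 16.11·0.3303 + 48.52·0.6365 = 36.20 kg (target 36.20 kg)
  MgO: 48.52·0.3138 + 4.403·0.9847 = 19.56 kg (target 19.56 kg)
Auditing the glass mass value: Σ batch − LOI loss = 100.0 kg (per-oxide target masses sum to 100.0 kg; the stated basis being 100.0 kg — deltas are rounding alone).
Batch total: Σ batch = 102.6 kg; loss to ignition Σ batch·LOI = 2.571 kg; as yield: glass ÷ batch → 97.49%.

Revised batch per 100.0 kg melt:
  Zircon sand: 16.11 kg
  Mg3Si4O10(OH)2: 48.52 kg
  Calcined alumina: 8.388 kg
  Dead-burnt magnesia: 4.403 kg
  PbO: 7.614 kg
  Zinc oxide: 17.55 kg
Total batch = 102.6 kg; LOI loss = 2.571 kg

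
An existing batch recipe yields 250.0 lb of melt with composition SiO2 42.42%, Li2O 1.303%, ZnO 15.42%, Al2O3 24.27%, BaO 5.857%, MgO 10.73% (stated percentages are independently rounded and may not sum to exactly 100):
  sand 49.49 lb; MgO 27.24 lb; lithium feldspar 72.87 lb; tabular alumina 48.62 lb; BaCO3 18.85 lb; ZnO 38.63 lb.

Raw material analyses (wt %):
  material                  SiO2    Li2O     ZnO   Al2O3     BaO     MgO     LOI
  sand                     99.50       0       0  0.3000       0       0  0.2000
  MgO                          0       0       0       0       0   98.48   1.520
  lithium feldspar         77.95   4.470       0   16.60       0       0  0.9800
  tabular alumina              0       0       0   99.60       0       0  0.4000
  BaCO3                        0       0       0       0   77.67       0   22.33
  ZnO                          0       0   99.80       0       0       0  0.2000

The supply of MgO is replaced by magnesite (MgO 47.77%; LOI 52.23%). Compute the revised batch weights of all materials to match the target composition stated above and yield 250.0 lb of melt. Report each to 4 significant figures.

Working values appear, rounded to four significant digits, in the printout; the whole derivation holds full precision throughout — exactly one rounding is applied to every reported value. All derived quantities, including the six compositions, the totals, yield, ignition loss, glass mass, are recomputed starting from the weights at 250.0 lb of glass at exact precision as given in problem or answer.
Target oxide masses per 250.0 lb melt:
  SiO2: 42.42% × 250.0 = 106.0 lb
  Li2O: 1.303% × 250.0 = 3.258 lb
  ZnO: 15.42% × 250.0 = 38.55 lb
  Al2O3: 24.27% × 250.0 = 60.68 lb
  BaO: 5.857% × 250.0 = 14.64 lb
  MgO: 10.73% × 250.0 = 26.82 lb
Balance tally, oxide-wise, on the weights just shown, per the basis as stated (delivered sums recover each target up to rounding of the answer):
  SiO2: 49.49·0.9950 + 72.87·0.7795 = 106.0 lb (target 106.0 lb)
  Li2O: 72.87·0.04470 = 3.257 lb (target 3.258 lb)
  ZnO: 38.63·0.9980 = 38.55 lb (target 38.55 lb)
  Al2O3: 49.49·0.003000 + 72.87·0.1660 + 48.62·0.9960 = 60.67 lb (target 60.68 lb)
  BaO: 18.85·0.7767 = 14.64 lb (target 14.64 lb)
  MgO: 56.15·0.4777 = 26.82 lb (target 26.82 lb)
Glass-mass sanity pass: total charge less LOI = 250.0 lb (per-oxide target masses sum to 250.0 lb; the stated basis being 250.0 lb — rounding explains the deltas).
Summing the batch: Σ batch = 284.6 lb; ignition loss, Σ(batch × LOI) = 34.62 lb; glass ÷ batch gives a yield of 87.84%.

Revised batch per 250.0 lb melt:
  sand: 49.49 lb
  magnesite: 56.15 lb
  lithium feldspar: 72.87 lb
  tabular alumina: 48.62 lb
  BaCO3: 18.85 lb
  ZnO: 38.63 lb
Total batch = 284.6 lb; LOI loss = 34.62 lb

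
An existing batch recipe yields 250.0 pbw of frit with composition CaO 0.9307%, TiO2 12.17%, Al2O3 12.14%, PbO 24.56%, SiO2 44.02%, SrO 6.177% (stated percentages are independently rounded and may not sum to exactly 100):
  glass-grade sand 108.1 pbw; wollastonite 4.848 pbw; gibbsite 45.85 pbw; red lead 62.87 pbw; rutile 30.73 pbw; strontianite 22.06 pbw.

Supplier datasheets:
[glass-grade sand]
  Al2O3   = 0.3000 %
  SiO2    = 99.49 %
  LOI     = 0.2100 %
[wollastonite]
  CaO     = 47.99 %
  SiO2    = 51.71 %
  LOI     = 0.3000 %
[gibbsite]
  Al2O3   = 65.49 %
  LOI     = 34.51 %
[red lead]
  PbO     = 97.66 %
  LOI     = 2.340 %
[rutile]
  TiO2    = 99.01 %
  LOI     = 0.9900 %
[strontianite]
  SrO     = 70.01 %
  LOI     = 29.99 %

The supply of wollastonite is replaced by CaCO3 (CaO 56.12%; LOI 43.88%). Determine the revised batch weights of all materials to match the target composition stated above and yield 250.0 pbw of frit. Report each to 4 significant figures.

The working math runs at full float precision at each step; values along the way appear rounded to 4 significant figures in the printout — a single rounding finalizes every reported result. Derived quantities (net glass mass, the totals, yield, ignition loss, six oxide percentages) are re-derived from the batch weights on 250.0 pbw of glass at full float precision exactly as printed in problem or answer.
The oxide mass targets at 250.0 pbw frit:
  CaO: 0.9307% × 250.0 = 2.327 pbw
  TiO2: 12.17% × 250.0 = 30.42 pbw
  Al2O3: 12.14% × 250.0 = 30.35 pbw
  PbO: 24.56% × 250.0 = 61.40 pbw
  SiO2: 44.02% × 250.0 = 110.0 pbw
  SrO: 6.177% × 250.0 = 15.44 pbw
Verifying the oxide balance given the weights on record, at the basis given (delivered sums recover each target exact up to rounding of places):
  CaO: 4.146·0.5612 = 2.327 pbw (target 2.327 pbw)
  TiO2: 30.73·0.9901 = 30.43 pbw (target 30.42 pbw)
  Al2O3: 110.6·0.003000 + 45.84·0.6549 = 30.35 pbw (target 30.35 pbw)
  PbO: 62.87·0.9766 = 61.40 pbw (target 61.40 pbw)
  SiO2: 110.6·0.9949 = 110.0 pbw (target 110.0 pbw)
  SrO: 22.06·0.7001 = 15.44 pbw (target 15.44 pbw)
Glass-mass sanity pass: total batch − LOI = 250.0 pbw (summing oxide targets gives 250.0 pbw; the stated basis being 250.0 pbw — any gap is answer rounding).
Batch grand total — Σ batch = 276.2 pbw; LOI loss = Σ batch·LOI = 26.26 pbw; yield = glass ÷ total batch = 90.49%.

Revised batch per 250.0 pbw frit:
  glass-grade sand: 110.6 pbw
  CaCO3: 4.146 pbw
  gibbsite: 45.84 pbw
  red lead: 62.87 pbw
  rutile: 30.73 pbw
  strontianite: 22.06 pbw
Total batch = 276.2 pbw; LOI loss = 26.26 pbw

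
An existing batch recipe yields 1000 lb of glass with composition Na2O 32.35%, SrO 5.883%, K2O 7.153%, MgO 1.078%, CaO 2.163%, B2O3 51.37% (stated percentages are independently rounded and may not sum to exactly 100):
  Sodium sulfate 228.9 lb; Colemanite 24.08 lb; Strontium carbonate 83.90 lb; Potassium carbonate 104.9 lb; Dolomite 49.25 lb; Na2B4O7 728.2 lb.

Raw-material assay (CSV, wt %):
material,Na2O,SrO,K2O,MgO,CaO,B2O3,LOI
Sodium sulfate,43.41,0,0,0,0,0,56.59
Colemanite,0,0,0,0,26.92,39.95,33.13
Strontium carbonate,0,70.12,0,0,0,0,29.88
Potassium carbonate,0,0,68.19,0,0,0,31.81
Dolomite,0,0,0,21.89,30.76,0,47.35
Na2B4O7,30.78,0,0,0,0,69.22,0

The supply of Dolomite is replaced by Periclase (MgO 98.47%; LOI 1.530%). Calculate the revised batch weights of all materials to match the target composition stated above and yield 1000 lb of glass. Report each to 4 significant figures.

Working values are displayed rounded to 4 significant figures at each printed step; the working math keeps full precision in every operation; a single rounding finalizes each reported value; the derived quantities (ignition loss, totals, six oxide percentages, net glass mass, the yield) are re-derived at full float precision from the batch weights at 1000 lb of glass, as quoted within either problem or answer.
The oxide mass targets at 1000 lb glass:
  Na2O: 32.35% × 1000 = 323.5 lb
  SrO: 5.883% × 1000 = 58.83 lb
  K2O: 7.153% × 1000 = 71.53 lb
  MgO: 1.078% × 1000 = 10.78 lb
  CaO: 2.163% × 1000 = 21.63 lb
  B2O3: 51.37% × 1000 = 513.7 lb
Balance tally, oxide-wise, applying the batch weights above, per the basis as stated (target by target, the sums agree up to rounding of the answer):
  Na2O: 251.9·0.4341 + 695.8·0.3078 = 323.5 lb (target 323.5 lb)
  SrO: 83.90·0.7012 = 58.83 lb (target 58.83 lb)
  K2O: 104.9·0.6819 = 71.53 lb (target 71.53 lb)
  MgO: 10.95·0.9847 = 10.78 lb (target 10.78 lb)
  CaO: 80.35·0.2692 = 21.63 lb (target 21.63 lb)
  B2O3: 80.35·0.3995 + 695.8·0.6922 = 513.7 lb (target 513.7 lb)
Glass-mass bookkeeping: batch total minus LOI = 1000 lb (per-oxide target masses sum to 1000 lb; basis as stated: 1000 lb — gaps are rounding artifacts).
Summing the batch: Σ batch = 1228 lb; ignition loss, Σ(batch × LOI) = 227.8 lb; as yield: glass ÷ batch → 81.45%.

Revised batch per 1000 lb glass:
  Sodium sulfate: 251.9 lb
  Colemanite: 80.35 lb
  Strontium carbonate: 83.90 lb
  Potassium carbonate: 104.9 lb
  Periclase: 10.95 lb
  Na2B4O7: 695.8 lb
Total batch = 1228 lb; LOI loss = 227.8 lb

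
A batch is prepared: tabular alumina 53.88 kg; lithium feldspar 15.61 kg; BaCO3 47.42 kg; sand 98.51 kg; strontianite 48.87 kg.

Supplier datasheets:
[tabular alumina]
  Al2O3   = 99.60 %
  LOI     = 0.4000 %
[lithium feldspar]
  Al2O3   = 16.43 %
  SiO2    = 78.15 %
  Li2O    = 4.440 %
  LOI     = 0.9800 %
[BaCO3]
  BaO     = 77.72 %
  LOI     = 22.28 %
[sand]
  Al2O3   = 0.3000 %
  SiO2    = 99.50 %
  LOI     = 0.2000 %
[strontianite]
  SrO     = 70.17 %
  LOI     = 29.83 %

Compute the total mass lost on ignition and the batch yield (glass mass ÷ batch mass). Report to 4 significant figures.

All arithmetic holds exact precision in every operation. In-progress results are printed (rounded to 4 significant digits) between the steps — each reported figure is rounded exactly once; derived quantities are recomputed in full float precision (totals, net glass mass, the yield, LOI, the five compositions) from the batch weights at 238.6 kg of glass, exactly as shown in either problem or answer.
Loss on ignition, line by line:
  tabular alumina: 53.88 × 0.004000 = 0.2155 kg
  lithium feldspar: 15.61 × 0.009800 = 0.1530 kg
  BaCO3: 47.42 × 0.2228 = 10.57 kg
  sand: 98.51 × 0.002000 = 0.1970 kg
  strontianite: 48.87 × 0.2983 = 14.58 kg
Total LOI = 25.71 kg
Glass = batch − LOI = 264.3 − 25.71 = 238.6 kg

LOI loss = 25.71 kg; glass = 238.6 kg; yield = 90.27%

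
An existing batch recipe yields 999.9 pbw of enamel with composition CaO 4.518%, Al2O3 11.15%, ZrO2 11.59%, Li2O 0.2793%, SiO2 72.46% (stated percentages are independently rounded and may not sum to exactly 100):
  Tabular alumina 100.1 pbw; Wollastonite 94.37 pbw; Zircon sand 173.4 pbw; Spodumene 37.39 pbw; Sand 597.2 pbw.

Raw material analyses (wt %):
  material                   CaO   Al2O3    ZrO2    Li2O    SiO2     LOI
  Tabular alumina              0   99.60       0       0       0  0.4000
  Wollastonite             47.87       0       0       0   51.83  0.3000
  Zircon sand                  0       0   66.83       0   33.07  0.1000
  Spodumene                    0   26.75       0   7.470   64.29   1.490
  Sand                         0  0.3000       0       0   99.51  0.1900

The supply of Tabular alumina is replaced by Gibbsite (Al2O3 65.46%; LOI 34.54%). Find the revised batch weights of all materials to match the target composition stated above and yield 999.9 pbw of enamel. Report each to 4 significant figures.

Revised batch per 999.9 pbw enamel:
  Gibbsite: 152.3 pbw
  Wollastonite: 94.37 pbw
  Zircon sand: 173.4 pbw
  Spodumene: 37.39 pbw
  Sand: 597.2 pbw
Total batch = 1055 pbw; LOI loss = 54.75 pbw

The working math keeps full precision at all times; values along the way are shown rounded to 4 significant figures in the working. A single rounding produces each reported figure — the derived quantities, which include glass mass, LOI, the totals, five oxide percentages, yield, are re-derived in full precision, as quoted within the problem or answer text, from the weighed amounts for 999.9 pbw of glass.
Target masses of each oxide per 999.9 pbw enamel:
  CaO: 4.518% × 999.9 = 45.18 pbw
  Al2O3: 11.15% × 999.9 = 111.5 pbw
  ZrO2: 11.59% × 999.9 = 115.9 pbw
  Li2O: 0.2793% × 999.9 = 2.793 pbw
  SiO2: 72.46% × 999.9 = 724.5 pbw
A balance pass over the oxides, with the batch weights as given, against the basis in use (target by target, the sums agree once rounding is allowed for):
  CaO: 94.37·0.4787 = 45.17 pbw (target 45.18 pbw)
  Al2O3: 152.3·0.6546 + 37.39·0.2675 + 597.2·0.003000 = 111.5 pbw (target 111.5 pbw)
  ZrO2: 173.4·0.6683 = 115.9 pbw (target 115.9 pbw)
  Li2O: 37.39·0.07470 = 2.793 pbw (target 2.793 pbw)
  SiO2: 94.37·0.5183 + 173.4·0.3307 + 37.39·0.6429 + 597.2·0.9951 = 724.6 pbw (target 724.5 pbw)
Mass balance on the glass: the batch minus its LOI: 999.9 pbw (targets for the oxides total 999.9 pbw; against the stated basis, 999.9 pbw — rounding explains the deltas).
Adding the batch up: Σ batch = 1055 pbw; loss to ignition Σ batch·LOI = 54.75 pbw; yield = glass ÷ total batch = 94.81%.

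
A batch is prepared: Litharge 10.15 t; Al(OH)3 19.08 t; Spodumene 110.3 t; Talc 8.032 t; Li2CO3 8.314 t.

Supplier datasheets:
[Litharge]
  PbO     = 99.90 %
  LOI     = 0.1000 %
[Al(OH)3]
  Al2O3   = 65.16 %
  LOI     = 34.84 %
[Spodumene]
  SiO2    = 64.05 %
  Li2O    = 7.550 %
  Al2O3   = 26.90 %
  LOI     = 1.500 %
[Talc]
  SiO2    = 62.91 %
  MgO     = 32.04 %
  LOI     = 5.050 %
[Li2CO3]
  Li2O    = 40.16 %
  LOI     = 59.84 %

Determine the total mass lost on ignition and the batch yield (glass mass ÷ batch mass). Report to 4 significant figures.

LOI loss = 13.69 t; glass = 142.2 t; yield = 91.22%

Values along the way are displayed (rounded to 4 significant digits) as written. All arithmetic holds full precision at each step — every reported value is rounded only once — derived quantities are recomputed from the weighed amounts on 142.2 t of glass at exact precision (LOI, glass mass, the yield, the totals, five oxide percentages), as set out in either problem or answer.
Ignition loss by material:
  Litharge: 10.15 × 0.001000 = 0.01015 t
  Al(OH)3: 19.08 × 0.3484 = 6.647 t
  Spodumene: 110.3 × 0.01500 = 1.654 t
  Talc: 8.032 × 0.05050 = 0.4056 t
  Li2CO3: 8.314 × 0.5984 = 4.975 t
Total LOI = 13.69 t
Glass = batch − LOI = 155.9 − 13.69 = 142.2 t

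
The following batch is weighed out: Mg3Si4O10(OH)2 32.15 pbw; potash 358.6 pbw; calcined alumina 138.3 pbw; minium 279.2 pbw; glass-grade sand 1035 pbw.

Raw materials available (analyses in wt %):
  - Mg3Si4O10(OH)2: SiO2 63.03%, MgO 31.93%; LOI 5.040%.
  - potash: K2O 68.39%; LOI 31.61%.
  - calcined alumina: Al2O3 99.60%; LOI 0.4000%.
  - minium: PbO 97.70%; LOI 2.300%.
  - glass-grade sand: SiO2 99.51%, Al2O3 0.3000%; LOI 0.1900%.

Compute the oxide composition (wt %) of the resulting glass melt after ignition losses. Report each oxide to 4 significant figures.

In-progress results appear (rounded to 4 significant figures) as written — all internal work carries exact precision from start to finish; a single rounding finalizes each reported figure — all derived quantities, including the five compositions, totals, the yield, glass mass, LOI, are computed starting from the weights on 1719 pbw of glass in exact precision, as set out in either problem or answer.
What the batch supplies per oxide:
  SiO2: 32.15·0.6303 + 1035·0.9951 = 1050 pbw
  PbO: 279.2·0.9770 = 272.8 pbw
  K2O: 358.6·0.6839 = 245.2 pbw
  MgO: 32.15·0.3193 = 10.27 pbw
  Al2O3: 138.3·0.9960 + 1035·0.003000 = 140.9 pbw
LOI: 32.15·0.05040 + 358.6·0.3161 + 138.3·0.004000 + 279.2·0.02300 + 1035·0.001900 = 123.9 pbw
batch − LOI leaves glass = 1843 − 123.9 = 1719 pbw (= Σ oxide masses)
each wt % is 100 × oxide ÷ glass

Glass mass = 1719 pbw (batch 1843 − LOI 123.9).
Composition: SiO2 61.08%, PbO 15.87%, K2O 14.26%, MgO 0.5971%, Al2O3 8.192%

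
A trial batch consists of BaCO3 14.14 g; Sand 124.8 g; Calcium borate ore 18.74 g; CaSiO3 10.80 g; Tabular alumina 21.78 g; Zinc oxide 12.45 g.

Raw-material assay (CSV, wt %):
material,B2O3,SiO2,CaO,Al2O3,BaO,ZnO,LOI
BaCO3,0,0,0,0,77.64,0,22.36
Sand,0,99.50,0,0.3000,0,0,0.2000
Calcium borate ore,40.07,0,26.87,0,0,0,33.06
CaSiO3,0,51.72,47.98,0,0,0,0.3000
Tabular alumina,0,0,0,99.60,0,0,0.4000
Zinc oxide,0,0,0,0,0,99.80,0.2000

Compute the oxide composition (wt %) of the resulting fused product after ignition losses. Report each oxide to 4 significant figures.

Glass mass = 193.0 g (batch 202.7 − LOI 9.751).
Composition: B2O3 3.892%, SiO2 67.25%, CaO 5.295%, Al2O3 11.44%, BaO 5.689%, ZnO 6.439%

The whole derivation maintains full precision from start to finish; in-progress results appear rounded to 4 significant digits at each printed step; every reported result sees exactly one rounding; derived quantities (net glass mass, totals, the six compositions, yield, ignition loss) are rebuilt at full float precision from the weighed amounts on 193.0 g of glass, as set out in the problem or answer text.
Per-oxide mass from batch:
  B2O3: 18.74·0.4007 = 7.509 g
  SiO2: 124.8·0.9950 + 10.80·0.5172 = 129.8 g
  CaO: 18.74·0.2687 + 10.80·0.4798 = 10.22 g
  Al2O3: 124.8·0.003000 + 21.78·0.9960 = 22.07 g
  BaO: 14.14·0.7764 = 10.98 g
  ZnO: 12.45·0.9980 = 12.43 g
LOI: 14.14·0.2236 + 124.8·0.002000 + 18.74·0.3306 + 10.80·0.003000 + 21.78·0.004000 + 12.45·0.002000 = 9.751 g
Glass mass = batch − LOI = 202.7 − 9.751 = 193.0 g (consistent with Σ oxide mass)
each wt % is 100 × oxide ÷ glass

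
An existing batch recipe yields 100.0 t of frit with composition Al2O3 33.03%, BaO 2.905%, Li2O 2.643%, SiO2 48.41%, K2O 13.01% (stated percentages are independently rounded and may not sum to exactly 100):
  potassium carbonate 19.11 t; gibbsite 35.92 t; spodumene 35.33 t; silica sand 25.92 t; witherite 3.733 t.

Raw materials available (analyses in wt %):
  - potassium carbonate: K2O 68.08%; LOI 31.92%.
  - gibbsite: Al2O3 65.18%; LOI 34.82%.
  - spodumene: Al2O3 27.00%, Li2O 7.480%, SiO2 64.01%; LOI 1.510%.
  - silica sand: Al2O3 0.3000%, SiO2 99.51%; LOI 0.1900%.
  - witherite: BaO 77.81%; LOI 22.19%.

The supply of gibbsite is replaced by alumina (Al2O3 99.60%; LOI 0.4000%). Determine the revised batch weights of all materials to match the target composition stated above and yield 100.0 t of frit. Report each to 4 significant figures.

Revised batch per 100.0 t frit:
  potassium carbonate: 19.11 t
  alumina: 23.51 t
  spodumene: 35.33 t
  silica sand: 25.92 t
  witherite: 3.733 t
Total batch = 107.6 t; LOI loss = 7.605 t

Mid-chain values are printed rounded off to 4 significant figures on the page — the working math maintains full precision at each step. Exactly one rounding goes into every reported result; all derived quantities are re-derived at exact precision (the yield, the totals, glass mass, LOI, the five compositions) starting from the weights on 100.0 t of glass as set out in the problem or the answer.
Target oxide masses per 100.0 t frit:
  Al2O3: 33.03% × 100.0 = 33.03 t
  BaO: 2.905% × 100.0 = 2.905 t
  Li2O: 2.643% × 100.0 = 2.643 t
  SiO2: 48.41% × 100.0 = 48.41 t
  K2O: 13.01% × 100.0 = 13.01 t
Verifying the oxide balance with the batch weights as given, versus the basis set out (summed amounts equal target values given rounding of the digits):
  Al2O3: 23.51·0.9960 + 35.33·0.2700 + 25.92·0.003000 = 33.03 t (target 33.03 t)
  BaO: 3.733·0.7781 = 2.905 t (target 2.905 t)
  Li2O: 35.33·0.07480 = 2.643 t (target 2.643 t)
  SiO2: 35.33·0.6401 + 25.92·0.9951 = 48.41 t (target 48.41 t)
  K2O: 19.11·0.6808 = 13.01 t (target 13.01 t)
Auditing the glass mass value: batch total minus LOI = 100.0 t (per-oxide target masses sum to 100.0 t; basis as stated: 100.0 t — any gap is answer rounding).
Adding the batch up: Σ batch = 107.6 t; LOI removed, Σ of batch·LOI: 7.605 t; yield: glass divided by total = 92.93%.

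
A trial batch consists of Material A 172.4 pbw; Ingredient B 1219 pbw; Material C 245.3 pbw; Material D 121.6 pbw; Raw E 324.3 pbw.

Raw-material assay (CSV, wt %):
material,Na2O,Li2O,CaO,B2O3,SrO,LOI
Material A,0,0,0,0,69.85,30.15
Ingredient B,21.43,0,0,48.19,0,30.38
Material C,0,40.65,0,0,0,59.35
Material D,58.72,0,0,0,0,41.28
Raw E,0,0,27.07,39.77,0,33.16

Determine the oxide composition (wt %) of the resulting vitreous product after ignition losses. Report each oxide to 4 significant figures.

Glass mass = 1357 pbw (batch 2083 − LOI 725.6).
Composition: Na2O 24.51%, Li2O 7.348%, CaO 6.469%, B2O3 52.79%, SrO 8.874%

Each numeric step holds full float precision at every stage. Working values are shown with 4-significant-digit rounding as written — a single rounding completes each reported value; all derived quantities (the totals, the yield, net glass mass, ignition loss, the five compositions) are computed using the weight values on 1357 pbw of glass in full precision as set out in the problem or answer text.
Delivered oxide masses:
  Na2O: 1219·0.2143 + 121.6·0.5872 = 332.6 pbw
  Li2O: 245.3·0.4065 = 99.71 pbw
  CaO: 324.3·0.2707 = 87.79 pbw
  B2O3: 1219·0.4819 + 324.3·0.3977 = 716.4 pbw
  SrO: 172.4·0.6985 = 120.4 pbw
LOI: 172.4·0.3015 + 1219·0.3038 + 245.3·0.5935 + 121.6·0.4128 + 324.3·0.3316 = 725.6 pbw
Glass = total batch minus LOI = 2083 − 725.6 = 1357 pbw (= the summed oxide contributions)
each wt % is 100 × oxide ÷ glass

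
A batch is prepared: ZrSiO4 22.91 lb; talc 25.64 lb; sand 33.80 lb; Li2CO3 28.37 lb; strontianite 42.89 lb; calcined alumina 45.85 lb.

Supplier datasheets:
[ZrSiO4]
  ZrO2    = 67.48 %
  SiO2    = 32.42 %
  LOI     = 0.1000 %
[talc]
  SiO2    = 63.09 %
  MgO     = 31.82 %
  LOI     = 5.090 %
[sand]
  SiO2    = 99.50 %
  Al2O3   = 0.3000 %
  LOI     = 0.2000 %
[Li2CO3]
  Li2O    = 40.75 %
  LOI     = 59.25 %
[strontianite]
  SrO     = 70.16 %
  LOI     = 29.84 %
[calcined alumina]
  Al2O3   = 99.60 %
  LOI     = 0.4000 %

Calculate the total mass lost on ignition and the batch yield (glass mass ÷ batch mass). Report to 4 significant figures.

LOI loss = 31.19 lb; glass = 168.3 lb; yield = 84.36%

Values along the way appear rounded off to 4 significant digits across the worked steps; each numeric step carries full float precision end to end. Exactly one rounding lands on each reported result — the derived quantities, including the yield, ignition loss, glass mass, the six compositions, the totals, are re-derived from the batch weights at 168.3 lb of glass in full precision, as written in the problem or the answer.
Per-material ignition loss:
  ZrSiO4: 22.91 × 0.001000 = 0.02291 lb
  talc: 25.64 × 0.05090 = 1.305 lb
  sand: 33.80 × 0.002000 = 0.06760 lb
  Li2CO3: 28.37 × 0.5925 = 16.81 lb
  strontianite: 42.89 × 0.2984 = 12.80 lb
  calcined alumina: 45.85 × 0.004000 = 0.1834 lb
Total LOI = 31.19 lb
Glass = batch − LOI = 199.5 − 31.19 = 168.3 lb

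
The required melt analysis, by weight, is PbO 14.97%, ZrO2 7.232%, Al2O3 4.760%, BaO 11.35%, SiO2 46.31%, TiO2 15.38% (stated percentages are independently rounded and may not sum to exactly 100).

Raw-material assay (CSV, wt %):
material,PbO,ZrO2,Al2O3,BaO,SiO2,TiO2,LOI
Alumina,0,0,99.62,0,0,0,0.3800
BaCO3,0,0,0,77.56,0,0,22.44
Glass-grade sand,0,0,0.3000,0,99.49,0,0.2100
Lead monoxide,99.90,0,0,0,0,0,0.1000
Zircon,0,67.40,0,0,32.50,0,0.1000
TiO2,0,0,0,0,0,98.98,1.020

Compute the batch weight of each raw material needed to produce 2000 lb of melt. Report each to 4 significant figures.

Batch per 2000 lb melt:
  Alumina: 92.97 lb
  BaCO3: 292.7 lb
  Glass-grade sand: 860.8 lb
  Lead monoxide: 299.7 lb
  Zircon: 214.6 lb
  TiO2: 310.8 lb
Total batch = 2072 lb; LOI loss = 71.53 lb; yield = 96.55%

Values along the way appear with 4-significant-digit rounding alongside each step — full precision is kept in every operation — each reported result is rounded only once. The derived quantities (glass mass, the totals, yield, the six compositions, ignition loss) are rebuilt from the batch weights on 2000 lb of glass at full float precision, as quoted within the problem or the answer.
Target oxide masses per 2000 lb melt:
  PbO: 14.97% × 2000 = 299.4 lb
  ZrO2: 7.232% × 2000 = 144.6 lb
  Al2O3: 4.760% × 2000 = 95.20 lb
  BaO: 11.35% × 2000 = 227.0 lb
  SiO2: 46.31% × 2000 = 926.2 lb
  TiO2: 15.38% × 2000 = 307.6 lb
Checking each oxide sum given the weights on record, relative to the basis at hand (each sum matches its target mass modulo rounding of the values):
  PbO: 299.7·0.9990 = 299.4 lb (target 299.4 lb)
  ZrO2: 214.6·0.6740 = 144.6 lb (target 144.6 lb)
  Al2O3: 92.97·0.9962 + 860.8·0.003000 = 95.20 lb (target 95.20 lb)
  BaO: 292.7·0.7756 = 227.0 lb (target 227.0 lb)
  SiO2: 860.8·0.9949 + 214.6·0.3250 = 926.2 lb (target 926.2 lb)
  TiO2: 310.8·0.9898 = 307.6 lb (target 307.6 lb)
The glass-mass cross-check: batch Σ − ignition loss = 2000 lb (targets for the oxides total 2000 lb; stated basis 2000 lb — rounding explains the deltas).
Batch total: Σ batch = 2072 lb; ignition loss, Σ(batch × LOI) = 71.53 lb; yield: glass divided by total = 96.55%.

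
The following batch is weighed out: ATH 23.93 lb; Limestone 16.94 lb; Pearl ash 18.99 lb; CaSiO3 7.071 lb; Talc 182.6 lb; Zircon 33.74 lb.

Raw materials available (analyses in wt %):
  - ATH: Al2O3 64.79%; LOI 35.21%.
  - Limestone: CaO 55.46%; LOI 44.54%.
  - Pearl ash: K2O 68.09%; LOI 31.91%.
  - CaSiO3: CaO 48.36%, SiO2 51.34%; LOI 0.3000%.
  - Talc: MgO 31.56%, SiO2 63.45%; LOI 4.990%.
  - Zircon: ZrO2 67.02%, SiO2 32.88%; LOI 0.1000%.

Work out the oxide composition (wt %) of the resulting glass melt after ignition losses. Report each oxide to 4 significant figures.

Mid-chain values appear rounded to 4 significant digits when written out; full precision is carried at all times; every reported result carries a single rounding; derived quantities (ignition loss, net glass mass, the six compositions, the yield, the totals) are recomputed in full precision from the batch weights per 252.1 lb of glass, as quoted within problem or answer.
Oxide masses out of the charge:
  ZrO2: 33.74·0.6702 = 22.61 lb
  MgO: 182.6·0.3156 = 57.63 lb
  CaO: 16.94·0.5546 + 7.071·0.4836 = 12.81 lb
  SiO2: 7.071·0.5134 + 182.6·0.6345 + 33.74·0.3288 = 130.6 lb
  K2O: 18.99·0.6809 = 12.93 lb
  Al2O3: 23.93·0.6479 = 15.50 lb
LOI: 23.93·0.3521 + 16.94·0.4454 + 18.99·0.3191 + 7.071·0.003000 + 182.6·0.04990 + 33.74·0.001000 = 31.20 lb
batch − LOI leaves glass = 283.3 − 31.20 = 252.1 lb (equal to the oxide-mass sum)
percent by weight: oxide/glass ×100

Glass mass = 252.1 lb (batch 283.3 − LOI 31.20).
Composition: ZrO2 8.971%, MgO 22.86%, CaO 5.084%, SiO2 51.80%, K2O 5.130%, Al2O3 6.151%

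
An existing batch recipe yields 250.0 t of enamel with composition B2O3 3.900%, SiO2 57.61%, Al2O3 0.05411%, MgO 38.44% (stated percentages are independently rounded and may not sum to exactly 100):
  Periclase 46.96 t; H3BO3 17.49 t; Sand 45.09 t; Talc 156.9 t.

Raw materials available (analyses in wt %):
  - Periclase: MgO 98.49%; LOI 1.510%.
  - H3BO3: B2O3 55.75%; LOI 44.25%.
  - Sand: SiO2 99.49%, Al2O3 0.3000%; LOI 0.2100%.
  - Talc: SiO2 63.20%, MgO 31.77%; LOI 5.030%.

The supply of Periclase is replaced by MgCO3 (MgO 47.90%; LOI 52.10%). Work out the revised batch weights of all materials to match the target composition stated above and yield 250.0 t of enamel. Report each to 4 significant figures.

In-progress results are printed (rounded to four significant figures) as written. The whole derivation keeps full float precision in every operation. Every reported number carries a single rounding; all derived quantities, including four oxide percentages, ignition loss, the yield, glass mass, totals, are carried from the batch weights per 250.0 t of glass in exact precision, exactly as shown in problem or answer.
The oxide mass targets at 250.0 t enamel:
  B2O3: 3.900% × 250.0 = 9.750 t
  SiO2: 57.61% × 250.0 = 144.0 t
  Al2O3: 0.05411% × 250.0 = 0.1353 t
  MgO: 38.44% × 250.0 = 96.10 t
Balance tally, oxide-wise, using the reported weights, under the basis named above (each sum matches its target mass inside rounding margins):
  B2O3: 17.49·0.5575 = 9.751 t (target 9.750 t)
  SiO2: 45.09·0.9949 + 156.9·0.6320 = 144.0 t (target 144.0 t)
  Al2O3: 45.09·0.003000 = 0.1353 t (target 0.1353 t)
  MgO: 96.56·0.4790 + 156.9·0.3177 = 96.10 t (target 96.10 t)
Mass balance on the glass: batch total minus LOI = 250.0 t (oxide target masses add up to 250.0 t; versus the stated basis of 250.0 t — differing by rounding only).
Whole-batch sum: Σ batch = 316.0 t; ignition loss, Σ(batch × LOI) = 66.03 t; yield, glass over the total, = 79.11%.

Revised batch per 250.0 t enamel:
  MgCO3: 96.56 t
  H3BO3: 17.49 t
  Sand: 45.09 t
  Talc: 156.9 t
Total batch = 316.0 t; LOI loss = 66.03 t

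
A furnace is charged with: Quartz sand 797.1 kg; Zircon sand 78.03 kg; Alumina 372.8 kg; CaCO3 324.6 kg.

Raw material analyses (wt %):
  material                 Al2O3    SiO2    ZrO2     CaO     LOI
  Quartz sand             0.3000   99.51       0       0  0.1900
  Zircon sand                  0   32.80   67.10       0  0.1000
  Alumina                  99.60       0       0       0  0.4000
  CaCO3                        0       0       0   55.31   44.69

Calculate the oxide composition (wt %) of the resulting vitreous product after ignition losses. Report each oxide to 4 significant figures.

Glass mass = 1424 kg (batch 1573 − LOI 148.1).
Composition: Al2O3 26.24%, SiO2 57.48%, ZrO2 3.676%, CaO 12.60%

Values along the way are shown, rounded to four significant figures, between the steps; full float precision is kept in all steps; a single rounding finalizes every reported result. All derived quantities are recomputed from the weighed amounts for 1424 kg of glass at exact precision (the totals, glass mass, yield, ignition loss, four oxide percentages) as quoted within the question or the answer.
What the batch supplies per oxide:
  Al2O3: 797.1·0.003000 + 372.8·0.9960 = 373.7 kg
  SiO2: 797.1·0.9951 + 78.03·0.3280 = 818.8 kg
  ZrO2: 78.03·0.6710 = 52.36 kg
  CaO: 324.6·0.5531 = 179.5 kg
LOI: 797.1·0.001900 + 78.03·0.001000 + 372.8·0.004000 + 324.6·0.4469 = 148.1 kg
Glass mass = batch − LOI = 1573 − 148.1 = 1424 kg (equal to the oxide-mass sum)
percent share: oxide ÷ glass, ×100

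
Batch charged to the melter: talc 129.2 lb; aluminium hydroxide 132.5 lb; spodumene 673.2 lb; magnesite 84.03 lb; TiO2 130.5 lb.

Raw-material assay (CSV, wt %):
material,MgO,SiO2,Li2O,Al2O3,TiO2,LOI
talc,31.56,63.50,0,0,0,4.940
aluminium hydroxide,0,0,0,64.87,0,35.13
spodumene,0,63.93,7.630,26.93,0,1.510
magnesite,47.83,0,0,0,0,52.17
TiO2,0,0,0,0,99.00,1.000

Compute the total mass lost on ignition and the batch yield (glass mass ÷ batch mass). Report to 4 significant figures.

All arithmetic maintains full float precision in all steps — values along the way are displayed (rounded to four significant digits) between the steps. Each reported figure sees exactly one rounding — the derived quantities are computed at full precision (yield, the totals, ignition loss, the five compositions, glass mass) using the weight values at 1041 lb of glass exactly as printed in the question or the answer.
LOI of each material in turn:
  talc: 129.2 × 0.04940 = 6.382 lb
  aluminium hydroxide: 132.5 × 0.3513 = 46.55 lb
  spodumene: 673.2 × 0.01510 = 10.17 lb
  magnesite: 84.03 × 0.5217 = 43.84 lb
  TiO2: 130.5 × 0.01000 = 1.305 lb
Total LOI = 108.2 lb
Glass = batch − LOI = 1149 − 108.2 = 1041 lb

LOI loss = 108.2 lb; glass = 1041 lb; yield = 90.58%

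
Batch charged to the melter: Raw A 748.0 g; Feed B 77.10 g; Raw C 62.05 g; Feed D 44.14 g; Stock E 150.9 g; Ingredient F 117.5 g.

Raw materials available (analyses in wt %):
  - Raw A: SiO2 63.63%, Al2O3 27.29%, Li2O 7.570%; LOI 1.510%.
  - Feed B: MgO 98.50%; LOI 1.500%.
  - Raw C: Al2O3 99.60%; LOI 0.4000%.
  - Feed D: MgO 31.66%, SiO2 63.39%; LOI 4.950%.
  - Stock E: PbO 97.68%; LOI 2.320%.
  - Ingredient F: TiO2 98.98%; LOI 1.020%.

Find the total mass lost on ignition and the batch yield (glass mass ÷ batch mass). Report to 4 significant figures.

All internal work holds full float precision from start to finish. Intermediates appear, rounded to four significant digits, as written — exactly one rounding is applied to every reported number; the derived quantities, which include yield, glass mass, the totals, LOI, the six compositions, are carried at full float precision, exactly as printed in the question or the answer, from the batch weights on 1180 g of glass.
LOI of each material in turn:
  Raw A: 748.0 × 0.01510 = 11.29 g
  Feed B: 77.10 × 0.01500 = 1.156 g
  Raw C: 62.05 × 0.004000 = 0.2482 g
  Feed D: 44.14 × 0.04950 = 2.185 g
  Stock E: 150.9 × 0.02320 = 3.501 g
  Ingredient F: 117.5 × 0.01020 = 1.199 g
Total LOI = 19.58 g
Glass = batch − LOI = 1200 − 19.58 = 1180 g

LOI loss = 19.58 g; glass = 1180 g; yield = 98.37%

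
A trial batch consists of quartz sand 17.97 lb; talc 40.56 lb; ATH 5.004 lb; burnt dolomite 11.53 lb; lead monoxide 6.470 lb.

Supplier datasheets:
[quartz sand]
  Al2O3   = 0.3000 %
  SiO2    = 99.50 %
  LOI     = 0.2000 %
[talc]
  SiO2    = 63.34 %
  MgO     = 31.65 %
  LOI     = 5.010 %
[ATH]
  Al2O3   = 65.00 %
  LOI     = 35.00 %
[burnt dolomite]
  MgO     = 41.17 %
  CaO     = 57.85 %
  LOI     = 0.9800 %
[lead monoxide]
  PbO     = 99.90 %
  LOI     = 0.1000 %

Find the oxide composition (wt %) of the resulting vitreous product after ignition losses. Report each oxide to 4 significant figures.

Glass mass = 77.60 lb (batch 81.53 − LOI 3.939).
Composition: PbO 8.330%, Al2O3 4.261%, SiO2 56.15%, MgO 22.66%, CaO 8.596%

All arithmetic runs at exact precision from start to finish; in-progress results are shown, rounded to 4 significant digits, as written. Every reported number takes a single rounding. All derived quantities, including the totals, LOI, net glass mass, yield, the five compositions, are computed from the batch weights on 77.60 lb of glass at exact precision, as quoted within the problem or the answer.
Delivered oxide masses:
  PbO: 6.470·0.9990 = 6.464 lb
  Al2O3: 17.97·0.003000 + 5.004·0.6500 = 3.307 lb
  SiO2: 17.97·0.9950 + 40.56·0.6334 = 43.57 lb
  MgO: 40.56·0.3165 + 11.53·0.4117 = 17.58 lb
  CaO: 11.53·0.5785 = 6.670 lb
LOI: 17.97·0.002000 + 40.56·0.05010 + 5.004·0.3500 + 11.53·0.009800 + 6.470·0.001000 = 3.939 lb
Resulting glass, batch − LOI: 81.53 − 3.939 = 77.60 lb (equal to the oxide-mass sum)
each wt % is 100 × oxide ÷ glass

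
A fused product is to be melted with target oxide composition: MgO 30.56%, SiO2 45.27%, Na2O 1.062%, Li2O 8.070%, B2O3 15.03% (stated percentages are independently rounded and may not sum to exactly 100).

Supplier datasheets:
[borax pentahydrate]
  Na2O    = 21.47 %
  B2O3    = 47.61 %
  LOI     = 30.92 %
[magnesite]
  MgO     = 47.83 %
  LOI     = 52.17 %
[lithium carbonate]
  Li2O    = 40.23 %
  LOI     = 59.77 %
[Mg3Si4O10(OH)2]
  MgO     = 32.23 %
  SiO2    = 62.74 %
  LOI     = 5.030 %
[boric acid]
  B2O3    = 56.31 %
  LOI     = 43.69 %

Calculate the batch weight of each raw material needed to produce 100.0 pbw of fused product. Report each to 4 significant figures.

Full float precision is kept throughout; intermediates appear (rounded to four significant figures) in the printout — every reported figure is rounded only once — derived quantities (the yield, five oxide percentages, ignition loss, glass mass, the totals) are recomputed using the weight values for 100.0 pbw of glass at full float precision, exactly as printed in problem or answer.
Target oxide masses per 100.0 pbw fused product:
  MgO: 30.56% × 100.0 = 30.56 pbw
  SiO2: 45.27% × 100.0 = 45.27 pbw
  Na2O: 1.062% × 100.0 = 1.062 pbw
  Li2O: 8.070% × 100.0 = 8.070 pbw
  B2O3: 15.03% × 100.0 = 15.03 pbw
Per-oxide balance check per the reported batch figures, against the basis in use (sum by sum, the targets are met inside rounding margins):
  MgO: 15.27·0.4783 + 72.15·0.3223 = 30.56 pbw (target 30.56 pbw)
  SiO2: 72.15·0.6274 = 45.27 pbw (target 45.27 pbw)
  Na2O: 4.946·0.2147 = 1.062 pbw (target 1.062 pbw)
  Li2O: 20.06·0.4023 = 8.070 pbw (target 8.070 pbw)
  B2O3: 4.946·0.4761 + 22.51·0.5631 = 15.03 pbw (target 15.03 pbw)
Glass-mass closure: whole batch net of LOI = 99.99 pbw (the targets, summed, come to 99.99 pbw; versus the stated basis of 100.0 pbw — a pure rounding effect).
Batch grand total — Σ batch = 134.9 pbw; loss to ignition Σ batch·LOI = 34.95 pbw; glass ÷ batch gives a yield of 74.10%.

Batch per 100.0 pbw fused product:
  borax pentahydrate: 4.946 pbw
  magnesite: 15.27 pbw
  lithium carbonate: 20.06 pbw
  Mg3Si4O10(OH)2: 72.15 pbw
  boric acid: 22.51 pbw
Total batch = 134.9 pbw; LOI loss = 34.95 pbw; yield = 74.10%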